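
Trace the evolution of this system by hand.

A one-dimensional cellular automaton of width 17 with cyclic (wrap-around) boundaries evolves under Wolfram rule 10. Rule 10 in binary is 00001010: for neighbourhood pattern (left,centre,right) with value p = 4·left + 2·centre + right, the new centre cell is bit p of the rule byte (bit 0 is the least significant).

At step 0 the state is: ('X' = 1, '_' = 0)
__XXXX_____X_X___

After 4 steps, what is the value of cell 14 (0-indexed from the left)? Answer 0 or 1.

0

[0] __XXXX_____X_X___
[1] _XX_______X______
[2] XX_______X_______
[3] X_______X_______X
[4] _______X_______XX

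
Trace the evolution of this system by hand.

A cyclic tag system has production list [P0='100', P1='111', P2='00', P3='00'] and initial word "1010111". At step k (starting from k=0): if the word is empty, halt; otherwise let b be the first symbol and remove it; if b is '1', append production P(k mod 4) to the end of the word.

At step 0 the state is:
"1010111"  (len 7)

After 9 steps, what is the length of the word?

13

step 0: "1010111"  (len 7)
step 1: "010111100"  (len 9)
step 2: "10111100"  (len 8)
step 3: "011110000"  (len 9)
step 4: "11110000"  (len 8)
step 5: "1110000100"  (len 10)
step 6: "110000100111"  (len 12)
step 7: "1000010011100"  (len 13)
step 8: "00001001110000"  (len 14)
step 9: "0001001110000"  (len 13)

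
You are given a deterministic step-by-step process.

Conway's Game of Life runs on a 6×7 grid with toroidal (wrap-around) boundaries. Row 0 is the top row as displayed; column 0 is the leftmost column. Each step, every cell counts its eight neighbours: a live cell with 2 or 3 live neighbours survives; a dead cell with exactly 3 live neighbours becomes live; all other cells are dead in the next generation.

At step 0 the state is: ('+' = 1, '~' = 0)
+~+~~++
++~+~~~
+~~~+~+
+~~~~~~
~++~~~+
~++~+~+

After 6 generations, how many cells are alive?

3

t=0: +~+~~++
++~+~~~
+~~~+~+
+~~~~~~
~++~~~+
~++~+~+
t=1: ~~~~++~
~~+++~~
~~~~~~+
~~~~~+~
~~++~++
~~~~~~~
t=2: ~~~~++~
~~~++~~
~~~+++~
~~~~++~
~~~~+++
~~~+~~+
t=3: ~~~~~+~
~~~~~~~
~~~~~~~
~~~~~~~
~~~+~~+
~~~+~~+
t=4: ~~~~~~~
~~~~~~~
~~~~~~~
~~~~~~~
~~~~~~~
~~~~+++
t=5: ~~~~~+~
~~~~~~~
~~~~~~~
~~~~~~~
~~~~~+~
~~~~~+~
t=6: ~~~~~~~
~~~~~~~
~~~~~~~
~~~~~~~
~~~~~~~
~~~~+++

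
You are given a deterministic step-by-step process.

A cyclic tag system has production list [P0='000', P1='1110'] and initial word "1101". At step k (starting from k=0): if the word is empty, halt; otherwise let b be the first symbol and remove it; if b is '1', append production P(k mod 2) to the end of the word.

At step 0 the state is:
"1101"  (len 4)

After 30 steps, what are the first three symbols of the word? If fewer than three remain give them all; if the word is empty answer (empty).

gen 0: "1101"  (len 4)
gen 1: "101000"  (len 6)
gen 2: "010001110"  (len 9)
gen 3: "10001110"  (len 8)
gen 4: "00011101110"  (len 11)
gen 5: "0011101110"  (len 10)
gen 6: "011101110"  (len 9)
gen 7: "11101110"  (len 8)
gen 8: "11011101110"  (len 11)
gen 9: "1011101110000"  (len 13)
gen 10: "0111011100001110"  (len 16)
gen 11: "111011100001110"  (len 15)
gen 12: "110111000011101110"  (len 18)
gen 13: "10111000011101110000"  (len 20)
gen 14: "01110000111011100001110"  (len 23)
gen 15: "1110000111011100001110"  (len 22)
gen 16: "1100001110111000011101110"  (len 25)
gen 17: "100001110111000011101110000"  (len 27)
gen 18: "000011101110000111011100001110"  (len 30)
gen 19: "00011101110000111011100001110"  (len 29)
gen 20: "0011101110000111011100001110"  (len 28)
gen 21: "011101110000111011100001110"  (len 27)
gen 22: "11101110000111011100001110"  (len 26)
gen 23: "1101110000111011100001110000"  (len 28)
gen 24: "1011100001110111000011100001110"  (len 31)
gen 25: "011100001110111000011100001110000"  (len 33)
gen 26: "11100001110111000011100001110000"  (len 32)
gen 27: "1100001110111000011100001110000000"  (len 34)
gen 28: "1000011101110000111000011100000001110"  (len 37)
gen 29: "000011101110000111000011100000001110000"  (len 39)
gen 30: "00011101110000111000011100000001110000"  (len 38)

000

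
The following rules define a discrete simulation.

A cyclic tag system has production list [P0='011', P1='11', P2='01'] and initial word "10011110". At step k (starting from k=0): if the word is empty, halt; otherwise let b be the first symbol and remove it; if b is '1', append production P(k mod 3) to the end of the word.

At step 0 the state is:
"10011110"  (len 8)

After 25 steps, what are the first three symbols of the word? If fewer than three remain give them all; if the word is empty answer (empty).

101

[0] "10011110"  (len 8)
[1] "0011110011"  (len 10)
[2] "011110011"  (len 9)
[3] "11110011"  (len 8)
[4] "1110011011"  (len 10)
[5] "11001101111"  (len 11)
[6] "100110111101"  (len 12)
[7] "00110111101011"  (len 14)
[8] "0110111101011"  (len 13)
[9] "110111101011"  (len 12)
[10] "10111101011011"  (len 14)
[11] "011110101101111"  (len 15)
[12] "11110101101111"  (len 14)
[13] "1110101101111011"  (len 16)
[14] "11010110111101111"  (len 17)
[15] "101011011110111101"  (len 18)
[16] "01011011110111101011"  (len 20)
[17] "1011011110111101011"  (len 19)
[18] "01101111011110101101"  (len 20)
[19] "1101111011110101101"  (len 19)
[20] "10111101111010110111"  (len 20)
[21] "011110111101011011101"  (len 21)
[22] "11110111101011011101"  (len 20)
[23] "111011110101101110111"  (len 21)
[24] "1101111010110111011101"  (len 22)
[25] "101111010110111011101011"  (len 24)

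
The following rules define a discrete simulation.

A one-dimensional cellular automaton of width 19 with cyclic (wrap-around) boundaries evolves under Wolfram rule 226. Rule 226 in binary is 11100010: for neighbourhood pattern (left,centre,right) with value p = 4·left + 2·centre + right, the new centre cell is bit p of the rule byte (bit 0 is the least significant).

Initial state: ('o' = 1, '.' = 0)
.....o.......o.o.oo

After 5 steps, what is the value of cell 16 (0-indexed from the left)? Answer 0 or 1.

t=0: .....o.......o.o.oo
t=1: ....o.......o.o.o.o
t=2: ...o.......o.o.o.o.
t=3: ..o.......o.o.o.o..
t=4: .o.......o.o.o.o...
t=5: o.......o.o.o.o....

0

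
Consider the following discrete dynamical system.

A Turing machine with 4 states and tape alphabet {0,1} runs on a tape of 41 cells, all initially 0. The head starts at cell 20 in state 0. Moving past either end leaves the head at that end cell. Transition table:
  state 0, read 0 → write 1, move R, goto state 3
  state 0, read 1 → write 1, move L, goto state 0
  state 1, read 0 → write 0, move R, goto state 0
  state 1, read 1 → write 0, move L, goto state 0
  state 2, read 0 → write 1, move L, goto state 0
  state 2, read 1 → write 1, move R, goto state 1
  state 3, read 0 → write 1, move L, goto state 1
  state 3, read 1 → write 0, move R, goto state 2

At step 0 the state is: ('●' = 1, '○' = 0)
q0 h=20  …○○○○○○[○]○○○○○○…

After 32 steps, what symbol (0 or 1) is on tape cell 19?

t=0: q0 h=20  …○○○○○○[○]○○○○○○…
t=1: q3 h=21  …○○○○○●[○]○○○○○○…
t=2: q1 h=20  …○○○○○○[●]●○○○○○…
t=3: q0 h=19  …○○○○○○[○]○●○○○○…
t=4: q3 h=20  …○○○○○●[○]●○○○○○…
t=5: q1 h=19  …○○○○○○[●]●●○○○○…
t=6: q0 h=18  …○○○○○○[○]○●●○○○…
t=7: q3 h=19  …○○○○○●[○]●●○○○○…
t=8: q1 h=18  …○○○○○○[●]●●●○○○…
t=9: q0 h=17  …○○○○○○[○]○●●●○○…
t=10: q3 h=18  …○○○○○●[○]●●●○○○…
t=11: q1 h=17  …○○○○○○[●]●●●●○○…
t=12: q0 h=16  …○○○○○○[○]○●●●●○…
t=13: q3 h=17  …○○○○○●[○]●●●●○○…
t=14: q1 h=16  …○○○○○○[●]●●●●●○…
t=15: q0 h=15  …○○○○○○[○]○●●●●●…
t=16: q3 h=16  …○○○○○●[○]●●●●●○…
t=17: q1 h=15  …○○○○○○[●]●●●●●●…
t=18: q0 h=14  …○○○○○○[○]○●●●●●…
t=19: q3 h=15  …○○○○○●[○]●●●●●●…
t=20: q1 h=14  …○○○○○○[●]●●●●●●…
t=21: q0 h=13  …○○○○○○[○]○●●●●●…
t=22: q3 h=14  …○○○○○●[○]●●●●●●…
t=23: q1 h=13  …○○○○○○[●]●●●●●●…
t=24: q0 h=12  …○○○○○○[○]○●●●●●…
t=25: q3 h=13  …○○○○○●[○]●●●●●●…
t=26: q1 h=12  …○○○○○○[●]●●●●●●…
t=27: q0 h=11  …○○○○○○[○]○●●●●●…
t=28: q3 h=12  …○○○○○●[○]●●●●●●…
t=29: q1 h=11  …○○○○○○[●]●●●●●●…
t=30: q0 h=10  …○○○○○○[○]○●●●●●…
t=31: q3 h=11  …○○○○○●[○]●●●●●●…
t=32: q1 h=10  …○○○○○○[●]●●●●●●…

1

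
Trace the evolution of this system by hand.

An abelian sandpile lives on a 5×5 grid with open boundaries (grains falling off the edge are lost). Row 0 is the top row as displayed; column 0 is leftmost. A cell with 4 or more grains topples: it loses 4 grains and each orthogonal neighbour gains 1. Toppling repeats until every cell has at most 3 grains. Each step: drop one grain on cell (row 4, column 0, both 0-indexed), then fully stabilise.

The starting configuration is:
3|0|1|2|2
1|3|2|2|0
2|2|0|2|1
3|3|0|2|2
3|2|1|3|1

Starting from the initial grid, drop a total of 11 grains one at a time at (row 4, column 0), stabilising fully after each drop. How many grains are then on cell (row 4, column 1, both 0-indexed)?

3

gen 0: 3|0|1|2|2
1|3|2|2|0
2|2|0|2|1
3|3|0|2|2
3|2|1|3|1
gen 1: 3|0|1|2|2
1|3|2|2|0
3|3|0|2|1
1|1|1|2|2
2|0|2|3|1
gen 2: 3|0|1|2|2
1|3|2|2|0
3|3|0|2|1
1|1|1|2|2
3|0|2|3|1
gen 3: 3|0|1|2|2
1|3|2|2|0
3|3|0|2|1
2|1|1|2|2
0|1|2|3|1
gen 4: 3|0|1|2|2
1|3|2|2|0
3|3|0|2|1
2|1|1|2|2
1|1|2|3|1
gen 5: 3|0|1|2|2
1|3|2|2|0
3|3|0|2|1
2|1|1|2|2
2|1|2|3|1
gen 6: 3|0|1|2|2
1|3|2|2|0
3|3|0|2|1
2|1|1|2|2
3|1|2|3|1
gen 7: 3|0|1|2|2
1|3|2|2|0
3|3|0|2|1
3|1|1|2|2
0|2|2|3|1
gen 8: 3|0|1|2|2
1|3|2|2|0
3|3|0|2|1
3|1|1|2|2
1|2|2|3|1
gen 9: 3|0|1|2|2
1|3|2|2|0
3|3|0|2|1
3|1|1|2|2
2|2|2|3|1
gen 10: 3|0|1|2|2
1|3|2|2|0
3|3|0|2|1
3|1|1|2|2
3|2|2|3|1
gen 11: 3|1|1|2|2
3|0|3|2|0
1|1|1|2|1
1|3|1|2|2
1|3|2|3|1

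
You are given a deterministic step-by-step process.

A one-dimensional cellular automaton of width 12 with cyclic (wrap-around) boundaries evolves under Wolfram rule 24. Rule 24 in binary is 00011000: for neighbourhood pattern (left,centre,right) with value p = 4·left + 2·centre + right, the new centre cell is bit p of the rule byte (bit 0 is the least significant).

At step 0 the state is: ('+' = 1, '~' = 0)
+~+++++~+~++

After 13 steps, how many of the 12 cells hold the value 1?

k=0  +~+++++~+~++
k=1  ~~+~~~~~~~+~
k=2  ~~~+~~~~~~~+
k=3  +~~~+~~~~~~~
k=4  ~+~~~+~~~~~~
k=5  ~~+~~~+~~~~~
k=6  ~~~+~~~+~~~~
k=7  ~~~~+~~~+~~~
k=8  ~~~~~+~~~+~~
k=9  ~~~~~~+~~~+~
k=10  ~~~~~~~+~~~+
k=11  +~~~~~~~+~~~
k=12  ~+~~~~~~~+~~
k=13  ~~+~~~~~~~+~

2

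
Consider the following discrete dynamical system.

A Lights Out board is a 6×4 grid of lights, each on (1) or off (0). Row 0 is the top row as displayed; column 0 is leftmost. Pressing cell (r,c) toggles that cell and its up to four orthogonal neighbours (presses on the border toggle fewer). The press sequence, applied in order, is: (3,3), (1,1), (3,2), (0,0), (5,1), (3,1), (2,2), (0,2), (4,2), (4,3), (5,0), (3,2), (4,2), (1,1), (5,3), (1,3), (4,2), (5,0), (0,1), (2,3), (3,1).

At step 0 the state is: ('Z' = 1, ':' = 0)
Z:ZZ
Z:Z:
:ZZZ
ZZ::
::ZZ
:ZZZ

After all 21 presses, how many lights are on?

15

k=0  Z:ZZ
Z:Z:
:ZZZ
ZZ::
::ZZ
:ZZZ
k=1  Z:ZZ
Z:Z:
:ZZ:
ZZZZ
::Z:
:ZZZ
k=2  ZZZZ
:Z::
::Z:
ZZZZ
::Z:
:ZZZ
k=3  ZZZZ
:Z::
::::
Z:::
::::
:ZZZ
k=4  ::ZZ
ZZ::
::::
Z:::
::::
:ZZZ
k=5  ::ZZ
ZZ::
::::
Z:::
:Z::
Z::Z
k=6  ::ZZ
ZZ::
:Z::
:ZZ:
::::
Z::Z
k=7  ::ZZ
ZZZ:
::ZZ
:Z::
::::
Z::Z
k=8  :Z::
ZZ::
::ZZ
:Z::
::::
Z::Z
k=9  :Z::
ZZ::
::ZZ
:ZZ:
:ZZZ
Z:ZZ
k=10  :Z::
ZZ::
::ZZ
:ZZZ
:Z::
Z:Z:
k=11  :Z::
ZZ::
::ZZ
:ZZZ
ZZ::
:ZZ:
k=12  :Z::
ZZ::
:::Z
::::
ZZZ:
:ZZ:
k=13  :Z::
ZZ::
:::Z
::Z:
Z::Z
:Z::
k=14  ::::
::Z:
:Z:Z
::Z:
Z::Z
:Z::
k=15  ::::
::Z:
:Z:Z
::Z:
Z:::
:ZZZ
k=16  :::Z
:::Z
:Z::
::Z:
Z:::
:ZZZ
k=17  :::Z
:::Z
:Z::
::::
ZZZZ
:Z:Z
k=18  :::Z
:::Z
:Z::
::::
:ZZZ
Z::Z
k=19  ZZZZ
:Z:Z
:Z::
::::
:ZZZ
Z::Z
k=20  ZZZZ
:Z::
:ZZZ
:::Z
:ZZZ
Z::Z
k=21  ZZZZ
:Z::
::ZZ
ZZZZ
::ZZ
Z::Z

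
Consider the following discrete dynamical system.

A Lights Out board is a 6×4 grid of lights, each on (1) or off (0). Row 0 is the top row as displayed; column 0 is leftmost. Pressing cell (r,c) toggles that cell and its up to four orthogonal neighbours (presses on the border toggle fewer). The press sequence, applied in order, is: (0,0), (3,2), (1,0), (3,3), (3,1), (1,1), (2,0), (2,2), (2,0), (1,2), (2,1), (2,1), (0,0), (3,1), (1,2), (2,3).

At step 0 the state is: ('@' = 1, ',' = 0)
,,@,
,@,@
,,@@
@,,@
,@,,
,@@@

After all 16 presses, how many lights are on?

[0] ,,@,
,@,@
,,@@
@,,@
,@,,
,@@@
[1] @@@,
@@,@
,,@@
@,,@
,@,,
,@@@
[2] @@@,
@@,@
,,,@
@@@,
,@@,
,@@@
[3] ,@@,
,,,@
@,,@
@@@,
,@@,
,@@@
[4] ,@@,
,,,@
@,,,
@@,@
,@@@
,@@@
[5] ,@@,
,,,@
@@,,
,,@@
,,@@
,@@@
[6] ,,@,
@@@@
@,,,
,,@@
,,@@
,@@@
[7] ,,@,
,@@@
,@,,
@,@@
,,@@
,@@@
[8] ,,@,
,@,@
,,@@
@,,@
,,@@
,@@@
[9] ,,@,
@@,@
@@@@
,,,@
,,@@
,@@@
[10] ,,,,
@,@,
@@,@
,,,@
,,@@
,@@@
[11] ,,,,
@@@,
,,@@
,@,@
,,@@
,@@@
[12] ,,,,
@,@,
@@,@
,,,@
,,@@
,@@@
[13] @@,,
,,@,
@@,@
,,,@
,,@@
,@@@
[14] @@,,
,,@,
@,,@
@@@@
,@@@
,@@@
[15] @@@,
,@,@
@,@@
@@@@
,@@@
,@@@
[16] @@@,
,@,,
@,,,
@@@,
,@@@
,@@@

14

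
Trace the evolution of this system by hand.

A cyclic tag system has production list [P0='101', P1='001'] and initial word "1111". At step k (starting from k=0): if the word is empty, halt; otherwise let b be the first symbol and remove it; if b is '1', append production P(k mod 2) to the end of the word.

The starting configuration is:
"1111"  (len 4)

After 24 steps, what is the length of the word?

gen 0: "1111"  (len 4)
gen 1: "111101"  (len 6)
gen 2: "11101001"  (len 8)
gen 3: "1101001101"  (len 10)
gen 4: "101001101001"  (len 12)
gen 5: "01001101001101"  (len 14)
gen 6: "1001101001101"  (len 13)
gen 7: "001101001101101"  (len 15)
gen 8: "01101001101101"  (len 14)
gen 9: "1101001101101"  (len 13)
gen 10: "101001101101001"  (len 15)
gen 11: "01001101101001101"  (len 17)
gen 12: "1001101101001101"  (len 16)
gen 13: "001101101001101101"  (len 18)
gen 14: "01101101001101101"  (len 17)
gen 15: "1101101001101101"  (len 16)
gen 16: "101101001101101001"  (len 18)
gen 17: "01101001101101001101"  (len 20)
gen 18: "1101001101101001101"  (len 19)
gen 19: "101001101101001101101"  (len 21)
gen 20: "01001101101001101101001"  (len 23)
gen 21: "1001101101001101101001"  (len 22)
gen 22: "001101101001101101001001"  (len 24)
gen 23: "01101101001101101001001"  (len 23)
gen 24: "1101101001101101001001"  (len 22)

22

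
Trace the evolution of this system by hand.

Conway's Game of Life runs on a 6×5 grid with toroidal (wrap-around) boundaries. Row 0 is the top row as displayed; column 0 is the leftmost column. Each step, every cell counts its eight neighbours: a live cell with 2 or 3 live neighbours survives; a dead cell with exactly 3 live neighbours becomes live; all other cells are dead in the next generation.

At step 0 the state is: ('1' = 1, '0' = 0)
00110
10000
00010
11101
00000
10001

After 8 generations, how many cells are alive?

4

t=0: 00110
10000
00010
11101
00000
10001
t=1: 11010
00111
00110
11111
00010
00011
t=2: 11000
10000
00000
11000
01000
10010
t=3: 11000
11000
11000
11000
01101
10101
t=4: 00100
00101
00101
00001
00101
00101
t=5: 01100
01100
10001
10001
10001
01100
t=6: 10010
00110
00011
01010
00011
00110
t=7: 01000
00100
00001
10000
00001
00100
t=8: 01100
00000
00000
10001
00000
00000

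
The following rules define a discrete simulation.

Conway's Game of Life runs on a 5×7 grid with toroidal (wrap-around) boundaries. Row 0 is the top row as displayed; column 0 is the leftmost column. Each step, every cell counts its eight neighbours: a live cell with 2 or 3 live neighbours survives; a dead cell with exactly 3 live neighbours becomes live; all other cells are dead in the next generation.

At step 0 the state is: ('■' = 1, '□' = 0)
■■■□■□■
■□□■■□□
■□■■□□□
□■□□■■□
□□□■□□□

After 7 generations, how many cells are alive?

t=0: ■■■□■□■
■□□■■□□
■□■■□□□
□■□□■■□
□□□■□□□
t=1: ■■■□■■■
□□□□■■□
■□■□□■■
□■□□■□□
□□□■□□■
t=2: ■■■□□□□
□□■□□□□
■■□■□□■
□■■■■□□
□□□■□□■
t=3: ■■■■□□□
□□□■□□■
■□□□■□□
□■□□■■■
□□□□■□□
t=4: ■■■■■□□
□□□■■□■
■□□■■□□
■□□■■□■
□□□□■□■
t=5: ■■■□□□■
□□□□□□■
■□■□□□□
■□□□□□■
□□□□□□■
t=6: □■□□□■■
□□■□□□■
■■□□□□□
■■□□□□■
□□□□□■□
t=7: ■□□□□■■
□□■□□■■
□□■□□□□
□■□□□□■
□■□□□■□

11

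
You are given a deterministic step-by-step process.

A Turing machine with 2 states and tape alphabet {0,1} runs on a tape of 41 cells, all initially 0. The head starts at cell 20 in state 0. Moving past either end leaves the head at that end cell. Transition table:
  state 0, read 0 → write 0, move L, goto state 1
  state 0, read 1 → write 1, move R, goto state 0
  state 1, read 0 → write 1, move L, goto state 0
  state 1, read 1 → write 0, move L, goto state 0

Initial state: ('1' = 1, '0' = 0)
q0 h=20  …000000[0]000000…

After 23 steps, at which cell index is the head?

t=0: q0 h=20  …000000[0]000000…
t=1: q1 h=19  …000000[0]000000…
t=2: q0 h=18  …000000[0]100000…
t=3: q1 h=17  …000000[0]010000…
t=4: q0 h=16  …000000[0]101000…
t=5: q1 h=15  …000000[0]010100…
t=6: q0 h=14  …000000[0]101010…
t=7: q1 h=13  …000000[0]010101…
t=8: q0 h=12  …000000[0]101010…
t=9: q1 h=11  …000000[0]010101…
t=10: q0 h=10  …000000[0]101010…
t=11: q1 h= 9  …000000[0]010101…
t=12: q0 h= 8  …000000[0]101010…
t=13: q1 h= 7  …000000[0]010101…
t=14: q0 h= 6  |000000[0]101010…
t=15: q1 h= 5  |00000[0]010101…
t=16: q0 h= 4  |0000[0]101010…
t=17: q1 h= 3  |000[0]010101…
t=18: q0 h= 2  |00[0]101010…
t=19: q1 h= 1  |0[0]010101…
t=20: q0 h= 0  |[0]101010…
t=21: q1 h= 0  |[0]101010…
t=22: q0 h= 0  |[1]101010…
t=23: q0 h= 1  |1[1]010101…

1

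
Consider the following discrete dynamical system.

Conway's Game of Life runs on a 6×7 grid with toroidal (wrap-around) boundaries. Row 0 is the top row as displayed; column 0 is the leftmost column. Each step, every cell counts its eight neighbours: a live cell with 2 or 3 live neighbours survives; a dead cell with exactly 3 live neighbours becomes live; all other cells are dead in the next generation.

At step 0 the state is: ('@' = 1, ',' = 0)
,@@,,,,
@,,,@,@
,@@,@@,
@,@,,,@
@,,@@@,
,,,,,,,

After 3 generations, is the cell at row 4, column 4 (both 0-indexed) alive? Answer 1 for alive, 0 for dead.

1

gen 0: ,@@,,,,
@,,,@,@
,@@,@@,
@,@,,,@
@,,@@@,
,,,,,,,
gen 1: @@,,,,,
@,,,@,@
,,@,@,,
@,@,,,,
@@,@@@,
,@@@@,,
gen 2: ,,,,@@@
@,,@,@@
@,,,,@@
@,@,,@@
@,,,,@@
,,,,,@@
gen 3: ,,,,,,,
,,,,,,,
,,,,,,,
,,,,@,,
,@,,@,,
,,,,,,,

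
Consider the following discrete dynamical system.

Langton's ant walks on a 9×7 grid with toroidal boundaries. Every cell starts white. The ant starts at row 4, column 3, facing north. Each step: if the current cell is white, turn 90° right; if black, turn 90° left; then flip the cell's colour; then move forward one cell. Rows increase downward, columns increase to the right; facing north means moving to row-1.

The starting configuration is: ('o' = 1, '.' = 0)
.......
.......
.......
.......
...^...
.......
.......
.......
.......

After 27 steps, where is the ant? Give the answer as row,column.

t=0: .......
.......
.......
.......
...^...
.......
.......
.......
.......
t=1: .......
.......
.......
.......
...o>..
.......
.......
.......
.......
t=2: .......
.......
.......
.......
...oo..
....v..
.......
.......
.......
t=3: .......
.......
.......
.......
...oo..
...<o..
.......
.......
.......
t=4: .......
.......
.......
.......
...^o..
...oo..
.......
.......
.......
t=5: .......
.......
.......
.......
..<.o..
...oo..
.......
.......
.......
t=6: .......
.......
.......
..^....
..o.o..
...oo..
.......
.......
.......
t=7: .......
.......
.......
..o>...
..o.o..
...oo..
.......
.......
.......
t=8: .......
.......
.......
..oo...
..ovo..
...oo..
.......
.......
.......
t=9: .......
.......
.......
..oo...
..<oo..
...oo..
.......
.......
.......
t=10: .......
.......
.......
..oo...
...oo..
..voo..
.......
.......
.......
t=11: .......
.......
.......
..oo...
...oo..
.<ooo..
.......
.......
.......
t=12: .......
.......
.......
..oo...
.^.oo..
.oooo..
.......
.......
.......
t=13: .......
.......
.......
..oo...
.o>oo..
.oooo..
.......
.......
.......
t=14: .......
.......
.......
..oo...
.oooo..
.ovoo..
.......
.......
.......
t=15: .......
.......
.......
..oo...
.oooo..
.o.>o..
.......
.......
.......
t=16: .......
.......
.......
..oo...
.oo^o..
.o..o..
.......
.......
.......
t=17: .......
.......
.......
..oo...
.o<.o..
.o..o..
.......
.......
.......
t=18: .......
.......
.......
..oo...
.o..o..
.ov.o..
.......
.......
.......
t=19: .......
.......
.......
..oo...
.o..o..
.<o.o..
.......
.......
.......
t=20: .......
.......
.......
..oo...
.o..o..
..o.o..
.v.....
.......
.......
t=21: .......
.......
.......
..oo...
.o..o..
..o.o..
<o.....
.......
.......
t=22: .......
.......
.......
..oo...
.o..o..
^.o.o..
oo.....
.......
.......
t=23: .......
.......
.......
..oo...
.o..o..
o>o.o..
oo.....
.......
.......
t=24: .......
.......
.......
..oo...
.o..o..
ooo.o..
ov.....
.......
.......
t=25: .......
.......
.......
..oo...
.o..o..
ooo.o..
o.>....
.......
.......
t=26: .......
.......
.......
..oo...
.o..o..
ooo.o..
o.o....
..v....
.......
t=27: .......
.......
.......
..oo...
.o..o..
ooo.o..
o.o....
.<o....
.......

7,1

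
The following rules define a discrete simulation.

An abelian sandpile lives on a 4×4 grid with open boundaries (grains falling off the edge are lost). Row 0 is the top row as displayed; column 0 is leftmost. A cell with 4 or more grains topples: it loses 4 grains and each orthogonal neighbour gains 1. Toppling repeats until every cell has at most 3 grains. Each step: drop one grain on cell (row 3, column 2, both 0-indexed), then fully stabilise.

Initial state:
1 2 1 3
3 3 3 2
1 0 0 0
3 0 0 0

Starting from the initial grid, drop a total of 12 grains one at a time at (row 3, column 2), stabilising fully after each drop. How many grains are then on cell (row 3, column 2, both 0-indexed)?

0) 1 2 1 3
3 3 3 2
1 0 0 0
3 0 0 0
1) 1 2 1 3
3 3 3 2
1 0 0 0
3 0 1 0
2) 1 2 1 3
3 3 3 2
1 0 0 0
3 0 2 0
3) 1 2 1 3
3 3 3 2
1 0 0 0
3 0 3 0
4) 1 2 1 3
3 3 3 2
1 0 1 0
3 1 0 1
5) 1 2 1 3
3 3 3 2
1 0 1 0
3 1 1 1
6) 1 2 1 3
3 3 3 2
1 0 1 0
3 1 2 1
7) 1 2 1 3
3 3 3 2
1 0 1 0
3 1 3 1
8) 1 2 1 3
3 3 3 2
1 0 2 0
3 2 0 2
9) 1 2 1 3
3 3 3 2
1 0 2 0
3 2 1 2
10) 1 2 1 3
3 3 3 2
1 0 2 0
3 2 2 2
11) 1 2 1 3
3 3 3 2
1 0 2 0
3 2 3 2
12) 1 2 1 3
3 3 3 2
1 0 3 0
3 3 0 3

0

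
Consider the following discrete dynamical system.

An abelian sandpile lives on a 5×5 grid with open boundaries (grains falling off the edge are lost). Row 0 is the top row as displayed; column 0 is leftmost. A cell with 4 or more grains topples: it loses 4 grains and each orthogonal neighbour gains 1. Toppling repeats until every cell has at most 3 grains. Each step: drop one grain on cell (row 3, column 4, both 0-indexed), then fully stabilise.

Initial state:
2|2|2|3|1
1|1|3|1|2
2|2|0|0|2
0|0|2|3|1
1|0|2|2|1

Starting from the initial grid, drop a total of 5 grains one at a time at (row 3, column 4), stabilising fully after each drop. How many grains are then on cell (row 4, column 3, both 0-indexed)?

3

step 0: 2|2|2|3|1
1|1|3|1|2
2|2|0|0|2
0|0|2|3|1
1|0|2|2|1
step 1: 2|2|2|3|1
1|1|3|1|2
2|2|0|0|2
0|0|2|3|2
1|0|2|2|1
step 2: 2|2|2|3|1
1|1|3|1|2
2|2|0|0|2
0|0|2|3|3
1|0|2|2|1
step 3: 2|2|2|3|1
1|1|3|1|2
2|2|0|1|3
0|0|3|0|1
1|0|2|3|2
step 4: 2|2|2|3|1
1|1|3|1|2
2|2|0|1|3
0|0|3|0|2
1|0|2|3|2
step 5: 2|2|2|3|1
1|1|3|1|2
2|2|0|1|3
0|0|3|0|3
1|0|2|3|2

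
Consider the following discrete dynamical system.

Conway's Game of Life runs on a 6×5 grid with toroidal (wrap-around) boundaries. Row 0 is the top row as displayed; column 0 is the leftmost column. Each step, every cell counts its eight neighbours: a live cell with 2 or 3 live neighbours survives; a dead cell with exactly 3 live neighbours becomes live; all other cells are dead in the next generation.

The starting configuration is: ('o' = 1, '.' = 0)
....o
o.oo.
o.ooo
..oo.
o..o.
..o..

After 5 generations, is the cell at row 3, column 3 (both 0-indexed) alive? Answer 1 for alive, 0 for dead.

0) ....o
o.oo.
o.ooo
..oo.
o..o.
..o..
1) .oo.o
o.o..
o....
o....
.o.oo
...oo
2) .oo.o
o.ooo
o...o
oo...
..oo.
.o...
3) ....o
..o..
..o..
oooo.
o.o..
oo...
4) oo...
...o.
.....
o..oo
...o.
oo..o
5) .oo..
.....
...o.
...oo
.ooo.
.oo.o

1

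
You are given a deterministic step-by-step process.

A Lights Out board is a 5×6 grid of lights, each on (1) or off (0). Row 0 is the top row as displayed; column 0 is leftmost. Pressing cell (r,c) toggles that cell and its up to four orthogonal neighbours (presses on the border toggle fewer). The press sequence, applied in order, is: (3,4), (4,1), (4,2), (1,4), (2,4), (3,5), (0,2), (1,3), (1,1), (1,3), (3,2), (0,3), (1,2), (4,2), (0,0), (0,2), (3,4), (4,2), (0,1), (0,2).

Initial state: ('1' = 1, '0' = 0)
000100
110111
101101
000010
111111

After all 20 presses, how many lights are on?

13

step 0: 000100
110111
101101
000010
111111
step 1: 000100
110111
101111
000101
111101
step 2: 000100
110111
101111
010101
000101
step 3: 000100
110111
101111
011101
011001
step 4: 000110
110000
101101
011101
011001
step 5: 000110
110010
101010
011111
011001
step 6: 000110
110010
101011
011100
011000
step 7: 011010
111010
101011
011100
011000
step 8: 011110
110100
101111
011100
011000
step 9: 001110
001100
111111
011100
011000
step 10: 001010
000010
111011
011100
011000
step 11: 001010
000010
110011
000000
010000
step 12: 000100
000110
110011
000000
010000
step 13: 001100
011010
111011
000000
010000
step 14: 001100
011010
111011
001000
001100
step 15: 111100
111010
111011
001000
001100
step 16: 100000
110010
111011
001000
001100
step 17: 100000
110010
111001
001111
001110
step 18: 100000
110010
111001
000111
010010
step 19: 011000
100010
111001
000111
010010
step 20: 000100
101010
111001
000111
010010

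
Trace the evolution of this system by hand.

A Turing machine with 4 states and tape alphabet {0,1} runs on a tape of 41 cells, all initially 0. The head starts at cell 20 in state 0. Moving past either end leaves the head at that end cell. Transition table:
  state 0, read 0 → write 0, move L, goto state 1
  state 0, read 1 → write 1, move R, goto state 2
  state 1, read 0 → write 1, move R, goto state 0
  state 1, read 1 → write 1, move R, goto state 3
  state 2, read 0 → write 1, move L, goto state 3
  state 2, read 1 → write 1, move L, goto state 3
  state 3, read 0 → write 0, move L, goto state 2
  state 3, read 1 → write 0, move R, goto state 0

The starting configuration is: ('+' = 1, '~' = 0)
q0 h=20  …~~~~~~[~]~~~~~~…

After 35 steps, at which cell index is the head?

3

gen 0: q0 h=20  …~~~~~~[~]~~~~~~…
gen 1: q1 h=19  …~~~~~~[~]~~~~~~…
gen 2: q0 h=20  …~~~~~+[~]~~~~~~…
gen 3: q1 h=19  …~~~~~~[+]~~~~~~…
gen 4: q3 h=20  …~~~~~+[~]~~~~~~…
gen 5: q2 h=19  …~~~~~~[+]~~~~~~…
gen 6: q3 h=18  …~~~~~~[~]+~~~~~…
gen 7: q2 h=17  …~~~~~~[~]~+~~~~…
gen 8: q3 h=16  …~~~~~~[~]+~+~~~…
gen 9: q2 h=15  …~~~~~~[~]~+~+~~…
gen 10: q3 h=14  …~~~~~~[~]+~+~+~…
gen 11: q2 h=13  …~~~~~~[~]~+~+~+…
gen 12: q3 h=12  …~~~~~~[~]+~+~+~…
gen 13: q2 h=11  …~~~~~~[~]~+~+~+…
gen 14: q3 h=10  …~~~~~~[~]+~+~+~…
gen 15: q2 h= 9  …~~~~~~[~]~+~+~+…
gen 16: q3 h= 8  …~~~~~~[~]+~+~+~…
gen 17: q2 h= 7  …~~~~~~[~]~+~+~+…
gen 18: q3 h= 6  |~~~~~~[~]+~+~+~…
gen 19: q2 h= 5  |~~~~~[~]~+~+~+…
gen 20: q3 h= 4  |~~~~[~]+~+~+~…
gen 21: q2 h= 3  |~~~[~]~+~+~+…
gen 22: q3 h= 2  |~~[~]+~+~+~…
gen 23: q2 h= 1  |~[~]~+~+~+…
gen 24: q3 h= 0  |[~]+~+~+~…
gen 25: q2 h= 0  |[~]+~+~+~…
gen 26: q3 h= 0  |[+]+~+~+~…
gen 27: q0 h= 1  |~[+]~+~+~+…
gen 28: q2 h= 2  |~+[~]+~+~+~…
gen 29: q3 h= 1  |~[+]++~+~+…
gen 30: q0 h= 2  |~~[+]+~+~+~…
gen 31: q2 h= 3  |~~+[+]~+~+~+…
gen 32: q3 h= 2  |~~[+]+~+~+~…
gen 33: q0 h= 3  |~~~[+]~+~+~+…
gen 34: q2 h= 4  |~~~+[~]+~+~+~…
gen 35: q3 h= 3  |~~~[+]++~+~+…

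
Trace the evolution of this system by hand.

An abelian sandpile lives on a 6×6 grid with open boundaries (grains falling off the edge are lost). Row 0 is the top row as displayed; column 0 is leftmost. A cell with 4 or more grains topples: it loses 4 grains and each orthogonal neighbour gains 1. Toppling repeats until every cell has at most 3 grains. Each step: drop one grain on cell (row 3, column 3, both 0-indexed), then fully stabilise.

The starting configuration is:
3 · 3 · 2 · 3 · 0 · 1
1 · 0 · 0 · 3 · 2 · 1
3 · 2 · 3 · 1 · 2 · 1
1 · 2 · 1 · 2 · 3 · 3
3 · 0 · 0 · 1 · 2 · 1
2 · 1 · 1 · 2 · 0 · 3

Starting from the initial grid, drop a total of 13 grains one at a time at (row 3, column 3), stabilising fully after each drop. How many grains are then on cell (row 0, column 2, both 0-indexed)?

k=0  3 · 3 · 2 · 3 · 0 · 1
1 · 0 · 0 · 3 · 2 · 1
3 · 2 · 3 · 1 · 2 · 1
1 · 2 · 1 · 2 · 3 · 3
3 · 0 · 0 · 1 · 2 · 1
2 · 1 · 1 · 2 · 0 · 3
k=1  3 · 3 · 2 · 3 · 0 · 1
1 · 0 · 0 · 3 · 2 · 1
3 · 2 · 3 · 1 · 2 · 1
1 · 2 · 1 · 3 · 3 · 3
3 · 0 · 0 · 1 · 2 · 1
2 · 1 · 1 · 2 · 0 · 3
k=2  3 · 3 · 2 · 3 · 0 · 1
1 · 0 · 0 · 3 · 2 · 1
3 · 2 · 3 · 2 · 3 · 2
1 · 2 · 2 · 1 · 1 · 0
3 · 0 · 0 · 2 · 3 · 2
2 · 1 · 1 · 2 · 0 · 3
k=3  3 · 3 · 2 · 3 · 0 · 1
1 · 0 · 0 · 3 · 2 · 1
3 · 2 · 3 · 2 · 3 · 2
1 · 2 · 2 · 2 · 1 · 0
3 · 0 · 0 · 2 · 3 · 2
2 · 1 · 1 · 2 · 0 · 3
k=4  3 · 3 · 2 · 3 · 0 · 1
1 · 0 · 0 · 3 · 2 · 1
3 · 2 · 3 · 2 · 3 · 2
1 · 2 · 2 · 3 · 1 · 0
3 · 0 · 0 · 2 · 3 · 2
2 · 1 · 1 · 2 · 0 · 3
k=5  3 · 3 · 2 · 3 · 0 · 1
1 · 0 · 0 · 3 · 2 · 1
3 · 2 · 3 · 3 · 3 · 2
1 · 2 · 3 · 0 · 2 · 0
3 · 0 · 0 · 3 · 3 · 2
2 · 1 · 1 · 2 · 0 · 3
k=6  3 · 3 · 2 · 3 · 0 · 1
1 · 0 · 0 · 3 · 2 · 1
3 · 2 · 3 · 3 · 3 · 2
1 · 2 · 3 · 1 · 2 · 0
3 · 0 · 0 · 3 · 3 · 2
2 · 1 · 1 · 2 · 0 · 3
k=7  3 · 3 · 2 · 3 · 0 · 1
1 · 0 · 0 · 3 · 2 · 1
3 · 2 · 3 · 3 · 3 · 2
1 · 2 · 3 · 2 · 2 · 0
3 · 0 · 0 · 3 · 3 · 2
2 · 1 · 1 · 2 · 0 · 3
k=8  3 · 3 · 2 · 3 · 0 · 1
1 · 0 · 0 · 3 · 2 · 1
3 · 2 · 3 · 3 · 3 · 2
1 · 2 · 3 · 3 · 2 · 0
3 · 0 · 0 · 3 · 3 · 2
2 · 1 · 1 · 2 · 0 · 3
k=9  3 · 3 · 3 · 0 · 2 · 1
1 · 0 · 2 · 3 · 0 · 2
3 · 3 · 2 · 0 · 3 · 3
1 · 3 · 2 · 1 · 2 · 1
3 · 0 · 2 · 2 · 1 · 3
2 · 1 · 1 · 3 · 1 · 3
k=10  3 · 3 · 3 · 0 · 2 · 1
1 · 0 · 2 · 3 · 0 · 2
3 · 3 · 2 · 0 · 3 · 3
1 · 3 · 2 · 2 · 2 · 1
3 · 0 · 2 · 2 · 1 · 3
2 · 1 · 1 · 3 · 1 · 3
k=11  3 · 3 · 3 · 0 · 2 · 1
1 · 0 · 2 · 3 · 0 · 2
3 · 3 · 2 · 0 · 3 · 3
1 · 3 · 2 · 3 · 2 · 1
3 · 0 · 2 · 2 · 1 · 3
2 · 1 · 1 · 3 · 1 · 3
k=12  3 · 3 · 3 · 0 · 2 · 1
1 · 0 · 2 · 3 · 0 · 2
3 · 3 · 2 · 1 · 3 · 3
1 · 3 · 3 · 0 · 3 · 1
3 · 0 · 2 · 3 · 1 · 3
2 · 1 · 1 · 3 · 1 · 3
k=13  3 · 3 · 3 · 0 · 2 · 1
1 · 0 · 2 · 3 · 0 · 2
3 · 3 · 2 · 1 · 3 · 3
1 · 3 · 3 · 1 · 3 · 1
3 · 0 · 2 · 3 · 1 · 3
2 · 1 · 1 · 3 · 1 · 3

3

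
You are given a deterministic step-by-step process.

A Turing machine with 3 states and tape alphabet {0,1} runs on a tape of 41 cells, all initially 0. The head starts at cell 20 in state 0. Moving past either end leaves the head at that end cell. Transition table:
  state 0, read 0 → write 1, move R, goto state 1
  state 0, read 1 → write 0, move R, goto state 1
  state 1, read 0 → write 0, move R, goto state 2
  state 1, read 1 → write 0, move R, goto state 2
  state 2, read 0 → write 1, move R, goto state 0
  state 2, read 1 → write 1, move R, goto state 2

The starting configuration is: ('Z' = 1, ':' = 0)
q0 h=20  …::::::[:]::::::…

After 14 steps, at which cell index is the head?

step 0: q0 h=20  …::::::[:]::::::…
step 1: q1 h=21  …:::::Z[:]::::::…
step 2: q2 h=22  …::::Z:[:]::::::…
step 3: q0 h=23  …:::Z:Z[:]::::::…
step 4: q1 h=24  …::Z:ZZ[:]::::::…
step 5: q2 h=25  …:Z:ZZ:[:]::::::…
step 6: q0 h=26  …Z:ZZ:Z[:]::::::…
step 7: q1 h=27  …:ZZ:ZZ[:]::::::…
step 8: q2 h=28  …ZZ:ZZ:[:]::::::…
step 9: q0 h=29  …Z:ZZ:Z[:]::::::…
step 10: q1 h=30  …:ZZ:ZZ[:]::::::…
step 11: q2 h=31  …ZZ:ZZ:[:]::::::…
step 12: q0 h=32  …Z:ZZ:Z[:]::::::…
step 13: q1 h=33  …:ZZ:ZZ[:]::::::…
step 14: q2 h=34  …ZZ:ZZ:[:]::::::|

34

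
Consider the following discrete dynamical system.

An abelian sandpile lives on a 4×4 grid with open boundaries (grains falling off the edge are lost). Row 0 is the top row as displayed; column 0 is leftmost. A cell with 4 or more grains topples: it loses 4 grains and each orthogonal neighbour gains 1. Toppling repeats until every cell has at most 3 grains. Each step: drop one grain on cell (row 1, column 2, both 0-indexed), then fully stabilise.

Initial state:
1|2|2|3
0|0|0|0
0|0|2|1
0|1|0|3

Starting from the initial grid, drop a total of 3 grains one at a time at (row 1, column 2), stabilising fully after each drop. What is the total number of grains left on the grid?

[0] 1|2|2|3
0|0|0|0
0|0|2|1
0|1|0|3
[1] 1|2|2|3
0|0|1|0
0|0|2|1
0|1|0|3
[2] 1|2|2|3
0|0|2|0
0|0|2|1
0|1|0|3
[3] 1|2|2|3
0|0|3|0
0|0|2|1
0|1|0|3

18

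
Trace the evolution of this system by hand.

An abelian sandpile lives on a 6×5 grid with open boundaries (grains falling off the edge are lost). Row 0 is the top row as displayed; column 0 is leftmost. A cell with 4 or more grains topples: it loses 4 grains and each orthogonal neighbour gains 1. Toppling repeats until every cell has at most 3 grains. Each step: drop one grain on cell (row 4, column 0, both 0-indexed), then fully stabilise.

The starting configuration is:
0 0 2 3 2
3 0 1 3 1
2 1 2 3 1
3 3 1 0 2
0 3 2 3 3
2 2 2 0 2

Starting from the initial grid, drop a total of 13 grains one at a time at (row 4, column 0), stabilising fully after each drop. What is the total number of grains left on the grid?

[0] 0 0 2 3 2
3 0 1 3 1
2 1 2 3 1
3 3 1 0 2
0 3 2 3 3
2 2 2 0 2
[1] 0 0 2 3 2
3 0 1 3 1
2 1 2 3 1
3 3 1 0 2
1 3 2 3 3
2 2 2 0 2
[2] 0 0 2 3 2
3 0 1 3 1
2 1 2 3 1
3 3 1 0 2
2 3 2 3 3
2 2 2 0 2
[3] 0 0 2 3 2
3 0 1 3 1
2 1 2 3 1
3 3 1 0 2
3 3 2 3 3
2 2 2 0 2
[4] 0 0 2 3 2
3 0 1 3 1
3 2 2 3 1
1 1 2 0 2
2 1 3 3 3
3 3 2 0 2
[5] 0 0 2 3 2
3 0 1 3 1
3 2 2 3 1
1 1 2 0 2
3 1 3 3 3
3 3 2 0 2
[6] 0 0 2 3 2
3 0 1 3 1
3 2 2 3 1
2 1 2 0 2
1 3 3 3 3
1 0 3 0 2
[7] 0 0 2 3 2
3 0 1 3 1
3 2 2 3 1
2 1 2 0 2
2 3 3 3 3
1 0 3 0 2
[8] 0 0 2 3 2
3 0 1 3 1
3 2 2 3 1
2 1 2 0 2
3 3 3 3 3
1 0 3 0 2
[9] 0 0 2 3 2
3 0 1 3 1
3 2 2 3 1
3 2 3 1 3
1 1 2 1 0
2 2 0 2 3
[10] 0 0 2 3 2
3 0 1 3 1
3 2 2 3 1
3 2 3 1 3
2 1 2 1 0
2 2 0 2 3
[11] 0 0 2 3 2
3 0 1 3 1
3 2 2 3 1
3 2 3 1 3
3 1 2 1 0
2 2 0 2 3
[12] 1 0 2 3 2
0 1 1 3 1
1 3 2 3 1
1 3 3 1 3
1 2 2 1 0
3 2 0 2 3
[13] 1 0 2 3 2
0 1 1 3 1
1 3 2 3 1
1 3 3 1 3
2 2 2 1 0
3 2 0 2 3

52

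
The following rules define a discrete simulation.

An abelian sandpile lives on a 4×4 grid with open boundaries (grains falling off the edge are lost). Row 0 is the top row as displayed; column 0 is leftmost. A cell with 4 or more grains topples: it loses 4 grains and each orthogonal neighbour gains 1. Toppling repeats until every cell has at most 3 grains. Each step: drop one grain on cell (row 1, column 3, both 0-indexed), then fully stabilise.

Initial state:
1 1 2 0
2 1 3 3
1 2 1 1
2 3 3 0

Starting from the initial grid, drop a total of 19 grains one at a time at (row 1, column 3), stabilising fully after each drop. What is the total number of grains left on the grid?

29

t=0: 1 1 2 0
2 1 3 3
1 2 1 1
2 3 3 0
t=1: 1 1 3 1
2 2 0 1
1 2 2 2
2 3 3 0
t=2: 1 1 3 1
2 2 0 2
1 2 2 2
2 3 3 0
t=3: 1 1 3 1
2 2 0 3
1 2 2 2
2 3 3 0
t=4: 1 1 3 2
2 2 1 0
1 2 2 3
2 3 3 0
t=5: 1 1 3 2
2 2 1 1
1 2 2 3
2 3 3 0
t=6: 1 1 3 2
2 2 1 2
1 2 2 3
2 3 3 0
t=7: 1 1 3 2
2 2 1 3
1 2 2 3
2 3 3 0
t=8: 1 1 3 3
2 2 2 1
1 2 3 0
2 3 3 1
t=9: 1 1 3 3
2 2 2 2
1 2 3 0
2 3 3 1
t=10: 1 1 3 3
2 2 2 3
1 2 3 0
2 3 3 1
t=11: 1 3 1 1
3 0 2 2
2 1 2 2
3 1 1 2
t=12: 1 3 1 1
3 0 2 3
2 1 2 2
3 1 1 2
t=13: 1 3 1 2
3 0 3 0
2 1 2 3
3 1 1 2
t=14: 1 3 1 2
3 0 3 1
2 1 2 3
3 1 1 2
t=15: 1 3 1 2
3 0 3 2
2 1 2 3
3 1 1 2
t=16: 1 3 1 2
3 0 3 3
2 1 2 3
3 1 1 2
t=17: 1 3 2 3
3 1 1 2
2 2 0 1
3 1 2 3
t=18: 1 3 2 3
3 1 1 3
2 2 0 1
3 1 2 3
t=19: 1 3 3 0
3 1 2 1
2 2 0 2
3 1 2 3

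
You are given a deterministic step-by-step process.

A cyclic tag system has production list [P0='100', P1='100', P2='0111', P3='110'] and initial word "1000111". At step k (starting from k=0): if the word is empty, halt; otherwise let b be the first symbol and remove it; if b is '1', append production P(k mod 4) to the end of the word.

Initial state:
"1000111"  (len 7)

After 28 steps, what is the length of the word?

gen 0: "1000111"  (len 7)
gen 1: "000111100"  (len 9)
gen 2: "00111100"  (len 8)
gen 3: "0111100"  (len 7)
gen 4: "111100"  (len 6)
gen 5: "11100100"  (len 8)
gen 6: "1100100100"  (len 10)
gen 7: "1001001000111"  (len 13)
gen 8: "001001000111110"  (len 15)
gen 9: "01001000111110"  (len 14)
gen 10: "1001000111110"  (len 13)
gen 11: "0010001111100111"  (len 16)
gen 12: "010001111100111"  (len 15)
gen 13: "10001111100111"  (len 14)
gen 14: "0001111100111100"  (len 16)
gen 15: "001111100111100"  (len 15)
gen 16: "01111100111100"  (len 14)
gen 17: "1111100111100"  (len 13)
gen 18: "111100111100100"  (len 15)
gen 19: "111001111001000111"  (len 18)
gen 20: "11001111001000111110"  (len 20)
gen 21: "1001111001000111110100"  (len 22)
gen 22: "001111001000111110100100"  (len 24)
gen 23: "01111001000111110100100"  (len 23)
gen 24: "1111001000111110100100"  (len 22)
gen 25: "111001000111110100100100"  (len 24)
gen 26: "11001000111110100100100100"  (len 26)
gen 27: "10010001111101001001001000111"  (len 29)
gen 28: "0010001111101001001001000111110"  (len 31)

31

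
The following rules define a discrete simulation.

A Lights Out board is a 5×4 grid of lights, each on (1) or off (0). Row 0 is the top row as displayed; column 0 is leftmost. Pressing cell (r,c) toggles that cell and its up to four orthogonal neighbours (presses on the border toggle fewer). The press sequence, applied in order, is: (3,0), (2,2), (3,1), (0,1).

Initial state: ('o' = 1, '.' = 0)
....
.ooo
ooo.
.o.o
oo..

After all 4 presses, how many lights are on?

[0] ....
.ooo
ooo.
.o.o
oo..
[1] ....
.ooo
.oo.
o..o
.o..
[2] ....
.o.o
...o
o.oo
.o..
[3] ....
.o.o
.o.o
.o.o
....
[4] ooo.
...o
.o.o
.o.o
....

8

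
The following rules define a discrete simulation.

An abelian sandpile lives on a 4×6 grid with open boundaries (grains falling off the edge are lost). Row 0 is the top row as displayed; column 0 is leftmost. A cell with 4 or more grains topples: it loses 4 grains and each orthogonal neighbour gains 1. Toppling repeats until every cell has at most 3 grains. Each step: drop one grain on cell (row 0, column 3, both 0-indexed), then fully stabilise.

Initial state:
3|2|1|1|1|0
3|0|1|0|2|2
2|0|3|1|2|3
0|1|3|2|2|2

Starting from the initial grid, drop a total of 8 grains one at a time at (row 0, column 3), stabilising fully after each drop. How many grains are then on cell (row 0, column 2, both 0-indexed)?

[0] 3|2|1|1|1|0
3|0|1|0|2|2
2|0|3|1|2|3
0|1|3|2|2|2
[1] 3|2|1|2|1|0
3|0|1|0|2|2
2|0|3|1|2|3
0|1|3|2|2|2
[2] 3|2|1|3|1|0
3|0|1|0|2|2
2|0|3|1|2|3
0|1|3|2|2|2
[3] 3|2|2|0|2|0
3|0|1|1|2|2
2|0|3|1|2|3
0|1|3|2|2|2
[4] 3|2|2|1|2|0
3|0|1|1|2|2
2|0|3|1|2|3
0|1|3|2|2|2
[5] 3|2|2|2|2|0
3|0|1|1|2|2
2|0|3|1|2|3
0|1|3|2|2|2
[6] 3|2|2|3|2|0
3|0|1|1|2|2
2|0|3|1|2|3
0|1|3|2|2|2
[7] 3|2|3|0|3|0
3|0|1|2|2|2
2|0|3|1|2|3
0|1|3|2|2|2
[8] 3|2|3|1|3|0
3|0|1|2|2|2
2|0|3|1|2|3
0|1|3|2|2|2

3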